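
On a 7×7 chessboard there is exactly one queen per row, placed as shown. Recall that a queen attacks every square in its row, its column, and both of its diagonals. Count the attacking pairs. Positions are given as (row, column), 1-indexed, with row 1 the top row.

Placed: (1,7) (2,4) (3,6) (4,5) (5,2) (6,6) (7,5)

4

Same column: (3,6)–(6,6) (column 6); (4,5)–(7,5) (column 5).
Same diagonal: (3,6)–(4,5) (|3−4| = |6−5| = 1); (6,6)–(7,5) (|6−7| = |6−5| = 1).
Total attacking pairs: 4.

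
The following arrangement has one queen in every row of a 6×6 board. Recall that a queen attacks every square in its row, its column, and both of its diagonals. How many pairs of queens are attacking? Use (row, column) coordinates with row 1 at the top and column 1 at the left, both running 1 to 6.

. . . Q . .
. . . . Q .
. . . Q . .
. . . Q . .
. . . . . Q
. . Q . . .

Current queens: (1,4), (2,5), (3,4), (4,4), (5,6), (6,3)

6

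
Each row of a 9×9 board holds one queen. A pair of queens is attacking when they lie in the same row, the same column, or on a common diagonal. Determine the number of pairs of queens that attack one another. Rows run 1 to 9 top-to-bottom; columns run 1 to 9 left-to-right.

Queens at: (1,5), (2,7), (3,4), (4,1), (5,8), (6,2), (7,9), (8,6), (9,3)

0

All columns are distinct and no two queens satisfy |Δrow| = |Δcol|, so no pair attacks.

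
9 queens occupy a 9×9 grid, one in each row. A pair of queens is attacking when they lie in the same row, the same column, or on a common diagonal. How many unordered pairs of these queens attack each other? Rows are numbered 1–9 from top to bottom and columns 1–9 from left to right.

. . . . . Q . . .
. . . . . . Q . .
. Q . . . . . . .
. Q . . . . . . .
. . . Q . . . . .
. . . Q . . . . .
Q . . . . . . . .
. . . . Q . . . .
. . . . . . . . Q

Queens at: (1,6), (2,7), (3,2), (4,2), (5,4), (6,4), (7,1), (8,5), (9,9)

6

Same column: (3,2)–(4,2) (column 2); (5,4)–(6,4) (column 4).
Same diagonal: (1,6)–(2,7) (|1−2| = |6−7| = 1); (2,7)–(5,4) (|2−5| = |7−4| = 3); (3,2)–(5,4) (|3−5| = |2−4| = 2); (4,2)–(6,4) (|4−6| = |2−4| = 2).
Total attacking pairs: 6.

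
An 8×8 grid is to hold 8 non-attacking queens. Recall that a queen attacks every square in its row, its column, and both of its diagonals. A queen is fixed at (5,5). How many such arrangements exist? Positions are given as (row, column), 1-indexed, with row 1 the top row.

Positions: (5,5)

8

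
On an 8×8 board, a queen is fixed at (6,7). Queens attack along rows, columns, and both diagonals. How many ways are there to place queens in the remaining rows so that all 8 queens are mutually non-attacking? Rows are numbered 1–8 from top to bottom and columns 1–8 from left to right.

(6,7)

Branch on row 1: col 1 → 1; col 3 → 4; col 4 → 3; col 5 → 3; col 6 → 2; col 8 → 1.
Sum: 1 + 4 + 3 + 3 + 2 + 1 = 14.

14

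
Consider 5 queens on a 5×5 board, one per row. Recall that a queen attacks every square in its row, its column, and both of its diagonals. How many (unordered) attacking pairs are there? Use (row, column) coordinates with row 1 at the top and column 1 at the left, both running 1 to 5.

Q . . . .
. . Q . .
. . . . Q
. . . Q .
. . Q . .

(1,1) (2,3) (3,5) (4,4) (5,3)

Same column: (2,3)–(5,3) (column 3).
Same diagonal: (1,1)–(4,4) (|1−4| = |1−4| = 3); (3,5)–(4,4) (|3−4| = |5−4| = 1); (3,5)–(5,3) (|3−5| = |5−3| = 2); (4,4)–(5,3) (|4−5| = |4−3| = 1).
Total attacking pairs: 5.

5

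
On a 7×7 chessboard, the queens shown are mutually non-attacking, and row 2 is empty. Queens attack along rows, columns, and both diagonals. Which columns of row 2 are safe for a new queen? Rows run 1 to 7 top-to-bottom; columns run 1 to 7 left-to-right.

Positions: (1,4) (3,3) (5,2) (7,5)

columns 1, 6, 7

(1,4) attacks row 2 at column 4 and diagonals 3, 5.
(3,3) attacks row 2 at column 3 and diagonals 2, 4.
(5,2) attacks row 2 at column 2 and diagonals 5.
(7,5) attacks row 2 at column 5.
Attacked columns: {2, 3, 4, 5}. Safe: {1, 6, 7}.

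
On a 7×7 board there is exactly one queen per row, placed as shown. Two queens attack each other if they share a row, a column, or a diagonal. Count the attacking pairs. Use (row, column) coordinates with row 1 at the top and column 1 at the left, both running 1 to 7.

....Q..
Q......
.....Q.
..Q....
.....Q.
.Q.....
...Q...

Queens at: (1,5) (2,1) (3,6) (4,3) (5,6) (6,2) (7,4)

Same column: (3,6)–(5,6) (column 6).
Same diagonal: (2,1)–(4,3) (|2−4| = |1−3| = 2); (5,6)–(7,4) (|5−7| = |6−4| = 2).
Total attacking pairs: 3.

3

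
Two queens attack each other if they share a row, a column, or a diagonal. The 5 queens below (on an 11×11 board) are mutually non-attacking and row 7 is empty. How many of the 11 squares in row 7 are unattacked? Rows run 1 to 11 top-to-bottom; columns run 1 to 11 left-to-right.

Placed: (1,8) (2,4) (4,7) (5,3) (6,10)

1

(1,8) attacks row 7 at column 8 and diagonals 2.
(2,4) attacks row 7 at column 4 and diagonals 9.
(4,7) attacks row 7 at column 7 and diagonals 4, 10.
(5,3) attacks row 7 at column 3 and diagonals 1, 5.
(6,10) attacks row 7 at column 10 and diagonals 9, 11.
Attacked columns: {1, 2, 3, 4, 5, 7, 8, 9, 10, 11}. Safe: {6}.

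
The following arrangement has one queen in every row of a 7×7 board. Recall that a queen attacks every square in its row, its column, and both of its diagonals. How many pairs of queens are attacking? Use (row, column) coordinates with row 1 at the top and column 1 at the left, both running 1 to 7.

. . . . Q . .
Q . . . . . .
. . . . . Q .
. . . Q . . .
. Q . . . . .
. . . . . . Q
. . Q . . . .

0

All columns are distinct and no two queens satisfy |Δrow| = |Δcol|, so no pair attacks.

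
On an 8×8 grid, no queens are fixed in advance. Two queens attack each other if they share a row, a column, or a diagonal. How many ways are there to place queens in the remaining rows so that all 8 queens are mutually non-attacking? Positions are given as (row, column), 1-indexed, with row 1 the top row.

92

Branch on row 1: col 1 → 4; col 2 → 8; col 3 → 16; col 4 → 18; col 5 → 18; col 6 → 16; col 7 → 8; col 8 → 4.
Sum: 4 + 8 + 16 + 18 + 18 + 16 + 8 + 4 = 92.
(This is the classic 8-queens count.)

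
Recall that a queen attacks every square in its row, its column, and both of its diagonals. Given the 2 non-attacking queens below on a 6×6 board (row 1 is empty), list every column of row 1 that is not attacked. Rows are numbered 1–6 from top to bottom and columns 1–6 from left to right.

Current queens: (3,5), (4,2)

columns 1, 4, 6

(3,5) attacks row 1 at column 5 and diagonals 3.
(4,2) attacks row 1 at column 2 and diagonals 5.
Attacked columns: {2, 3, 5}. Safe: {1, 4, 6}.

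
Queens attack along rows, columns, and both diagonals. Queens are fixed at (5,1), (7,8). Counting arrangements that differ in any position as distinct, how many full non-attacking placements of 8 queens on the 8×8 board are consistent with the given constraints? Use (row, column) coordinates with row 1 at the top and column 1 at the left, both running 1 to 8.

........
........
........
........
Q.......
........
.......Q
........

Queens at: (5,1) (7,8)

3

Branch on row 1: col 3 → 1; col 4 → 1; col 6 → 0; col 7 → 1.
Sum: 1 + 1 + 0 + 1 = 3.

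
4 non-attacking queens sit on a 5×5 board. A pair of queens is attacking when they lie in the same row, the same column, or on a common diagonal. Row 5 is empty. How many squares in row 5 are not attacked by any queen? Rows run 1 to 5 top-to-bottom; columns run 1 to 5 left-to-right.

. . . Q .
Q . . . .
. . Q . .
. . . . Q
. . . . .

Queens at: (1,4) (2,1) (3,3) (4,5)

1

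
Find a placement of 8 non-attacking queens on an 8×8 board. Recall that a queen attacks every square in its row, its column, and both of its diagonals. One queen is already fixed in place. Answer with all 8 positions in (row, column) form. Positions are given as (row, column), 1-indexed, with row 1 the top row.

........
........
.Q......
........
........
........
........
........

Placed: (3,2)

Row 1: attacked by (3,2)→{2,4}. Safe: 1, 3, 5, 6, 7, 8. Place at column 6.
Row 2: attacked by (1,6)→{5,6,7}; (3,2)→{1,2,3}. Safe: 4, 8. Place at column 8.
Row 4: attacked by (1,6)→{3,6}; (2,8)→{6,8}; (3,2)→{1,2,3}. Safe: 4, 5, 7. Place at column 4.
Row 5: attacked by (1,6)→{2,6}; (2,8)→{5,8}; (3,2)→{2,4}; (4,4)→{3,4,5}. Safe: 1, 7. Place at column 1.
Row 6: attacked by (1,6)→{1,6}; (2,8)→{4,8}; (3,2)→{2,5}; (4,4)→{2,4,6}; (5,1)→{1,2}. Safe: 3, 7. Place at column 7.
Row 7: attacked by (1,6)→{6}; (2,8)→{3,8}; (3,2)→{2,6}; (4,4)→{1,4,7}; (5,1)→{1,3}; (6,7)→{6,7,8}. Safe: 5. Place at column 5.
Row 8: attacked by (1,6)→{6}; (2,8)→{2,8}; (3,2)→{2,7}; (4,4)→{4,8}; (5,1)→{1,4}; (6,7)→{5,7}; (7,5)→{4,5,6}. Safe: 3. Place at column 3.
Columns [6, 8, 2, 4, 1, 7, 5, 3], r−c [-5, -6, 1, 0, 4, -1, 2, 5], r+c [7, 10, 5, 8, 6, 13, 12, 11] are all distinct, so no two queens attack.

(1,6) (2,8) (3,2) (4,4) (5,1) (6,7) (7,5) (8,3)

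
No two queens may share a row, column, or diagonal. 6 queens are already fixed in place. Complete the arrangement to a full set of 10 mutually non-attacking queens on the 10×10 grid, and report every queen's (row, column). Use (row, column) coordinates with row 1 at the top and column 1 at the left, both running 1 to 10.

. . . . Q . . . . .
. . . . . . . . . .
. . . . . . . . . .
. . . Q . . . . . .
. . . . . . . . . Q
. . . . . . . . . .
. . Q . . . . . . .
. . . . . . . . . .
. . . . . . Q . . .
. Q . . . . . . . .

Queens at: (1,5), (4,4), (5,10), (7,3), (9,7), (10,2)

Row 2: attacked by (1,5)→{4,5,6}; (4,4)→{2,4,6}; (5,10)→{7,10}; (7,3)→{3,8}; (9,7)→{7}; (10,2)→{2,10}. Safe: 1, 9. Place at column 1.
Row 3: attacked by (1,5)→{3,5,7}; (2,1)→{1,2}; (4,4)→{3,4,5}; (5,10)→{8,10}; (7,3)→{3,7}; (9,7)→{1,7}; (10,2)→{2,9}. Safe: 6. Place at column 6.
Row 6: attacked by (1,5)→{5,10}; (2,1)→{1,5}; (3,6)→{3,6,9}; (4,4)→{2,4,6}; (5,10)→{9,10}; (7,3)→{2,3,4}; (9,7)→{4,7,10}; (10,2)→{2,6}. Safe: 8. Place at column 8.
Row 8: attacked by (1,5)→{5}; (2,1)→{1,7}; (3,6)→{1,6}; (4,4)→{4,8}; (5,10)→{7,10}; (6,8)→{6,8,10}; (7,3)→{2,3,4}; (9,7)→{6,7,8}; (10,2)→{2,4}. Safe: 9. Place at column 9.
Columns [5, 1, 6, 4, 10, 8, 3, 9, 7, 2], r−c [-4, 1, -3, 0, -5, -2, 4, -1, 2, 8], r+c [6, 3, 9, 8, 15, 14, 10, 17, 16, 12] are all distinct, so no two queens attack.

(1,5) (2,1) (3,6) (4,4) (5,10) (6,8) (7,3) (8,9) (9,7) (10,2)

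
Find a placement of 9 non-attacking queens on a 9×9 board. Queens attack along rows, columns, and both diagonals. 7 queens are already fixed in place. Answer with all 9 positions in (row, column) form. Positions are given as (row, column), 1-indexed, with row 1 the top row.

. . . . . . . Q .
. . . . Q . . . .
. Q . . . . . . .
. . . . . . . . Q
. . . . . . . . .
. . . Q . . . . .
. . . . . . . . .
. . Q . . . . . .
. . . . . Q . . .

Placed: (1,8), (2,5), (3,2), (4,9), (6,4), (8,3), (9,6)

(1,8) (2,5) (3,2) (4,9) (5,1) (6,4) (7,7) (8,3) (9,6)

Row 5: attacked by (1,8)→{4,8}; (2,5)→{2,5,8}; (3,2)→{2,4}; (4,9)→{8,9}; (6,4)→{3,4,5}; (8,3)→{3,6}; (9,6)→{2,6}. Safe: 1, 7. Place at column 1.
Row 7: attacked by (1,8)→{2,8}; (2,5)→{5}; (3,2)→{2,6}; (4,9)→{6,9}; (5,1)→{1,3}; (6,4)→{3,4,5}; (8,3)→{2,3,4}; (9,6)→{4,6,8}. Safe: 7. Place at column 7.
Columns [8, 5, 2, 9, 1, 4, 7, 3, 6], r−c [-7, -3, 1, -5, 4, 2, 0, 5, 3], r+c [9, 7, 5, 13, 6, 10, 14, 11, 15] are all distinct, so no two queens attack.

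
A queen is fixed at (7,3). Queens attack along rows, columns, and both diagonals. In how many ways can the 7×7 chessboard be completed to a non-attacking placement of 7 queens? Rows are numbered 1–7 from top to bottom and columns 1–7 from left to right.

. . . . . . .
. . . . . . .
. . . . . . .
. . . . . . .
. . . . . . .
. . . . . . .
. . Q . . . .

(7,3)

6

Branch on row 1: col 1 → 1; col 2 → 0; col 4 → 1; col 5 → 2; col 6 → 1; col 7 → 1.
Sum: 1 + 0 + 1 + 2 + 1 + 1 = 6.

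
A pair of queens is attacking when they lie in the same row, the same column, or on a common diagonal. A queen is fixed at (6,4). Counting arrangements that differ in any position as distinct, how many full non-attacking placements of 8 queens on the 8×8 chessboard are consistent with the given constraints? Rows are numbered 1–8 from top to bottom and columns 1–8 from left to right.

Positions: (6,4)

12

Branch on row 1: col 1 → 2; col 2 → 2; col 3 → 3; col 5 → 1; col 6 → 2; col 7 → 2; col 8 → 0.
Sum: 2 + 2 + 3 + 1 + 2 + 2 + 0 = 12.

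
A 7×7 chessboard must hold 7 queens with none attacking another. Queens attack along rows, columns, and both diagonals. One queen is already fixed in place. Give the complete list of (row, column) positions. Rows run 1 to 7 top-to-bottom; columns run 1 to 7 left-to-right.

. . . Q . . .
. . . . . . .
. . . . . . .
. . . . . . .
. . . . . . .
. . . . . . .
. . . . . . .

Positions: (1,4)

(1,4) (2,7) (3,3) (4,6) (5,2) (6,5) (7,1)

Row 2: attacked by (1,4)→{3,4,5}. Safe: 1, 2, 6, 7. Place at column 7.
Row 3: attacked by (1,4)→{2,4,6}; (2,7)→{6,7}. Safe: 1, 3, 5. Place at column 3.
Row 4: attacked by (1,4)→{1,4,7}; (2,7)→{5,7}; (3,3)→{2,3,4}. Safe: 6. Place at column 6.
Row 5: attacked by (1,4)→{4}; (2,7)→{4,7}; (3,3)→{1,3,5}; (4,6)→{5,6,7}. Safe: 2. Place at column 2.
Row 6: attacked by (1,4)→{4}; (2,7)→{3,7}; (3,3)→{3,6}; (4,6)→{4,6}; (5,2)→{1,2,3}. Safe: 5. Place at column 5.
Row 7: attacked by (1,4)→{4}; (2,7)→{2,7}; (3,3)→{3,7}; (4,6)→{3,6}; (5,2)→{2,4}; (6,5)→{4,5,6}. Safe: 1. Place at column 1.
Columns [4, 7, 3, 6, 2, 5, 1], r−c [-3, -5, 0, -2, 3, 1, 6], r+c [5, 9, 6, 10, 7, 11, 8] are all distinct, so no two queens attack.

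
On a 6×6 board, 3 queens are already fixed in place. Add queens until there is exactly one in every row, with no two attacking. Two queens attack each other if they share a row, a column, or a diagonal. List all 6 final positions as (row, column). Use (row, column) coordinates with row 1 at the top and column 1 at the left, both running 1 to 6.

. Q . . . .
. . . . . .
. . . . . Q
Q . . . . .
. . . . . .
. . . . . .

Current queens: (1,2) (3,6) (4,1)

(1,2) (2,4) (3,6) (4,1) (5,3) (6,5)

Row 2: attacked by (1,2)→{1,2,3}; (3,6)→{5,6}; (4,1)→{1,3}. Safe: 4. Place at column 4.
Row 5: attacked by (1,2)→{2,6}; (2,4)→{1,4}; (3,6)→{4,6}; (4,1)→{1,2}. Safe: 3, 5. Place at column 3.
Row 6: attacked by (1,2)→{2}; (2,4)→{4}; (3,6)→{3,6}; (4,1)→{1,3}; (5,3)→{2,3,4}. Safe: 5. Place at column 5.
Columns [2, 4, 6, 1, 3, 5], r−c [-1, -2, -3, 3, 2, 1], r+c [3, 6, 9, 5, 8, 11] are all distinct, so no two queens attack.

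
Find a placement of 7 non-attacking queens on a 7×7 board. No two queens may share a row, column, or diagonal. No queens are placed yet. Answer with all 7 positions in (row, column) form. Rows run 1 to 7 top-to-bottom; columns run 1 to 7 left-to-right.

(1,1) (2,3) (3,5) (4,7) (5,2) (6,4) (7,6)

Row 1: Safe: 1, 2, 3, 4, 5, 6, 7. Place at column 1.
Row 2: attacked by (1,1)→{1,2}. Safe: 3, 4, 5, 6, 7. Place at column 3.
Row 3: attacked by (1,1)→{1,3}; (2,3)→{2,3,4}. Safe: 5, 6, 7. Place at column 5.
Row 4: attacked by (1,1)→{1,4}; (2,3)→{1,3,5}; (3,5)→{4,5,6}. Safe: 2, 7. Place at column 7.
Row 5: attacked by (1,1)→{1,5}; (2,3)→{3,6}; (3,5)→{3,5,7}; (4,7)→{6,7}. Safe: 2, 4. Place at column 2.
Row 6: attacked by (1,1)→{1,6}; (2,3)→{3,7}; (3,5)→{2,5}; (4,7)→{5,7}; (5,2)→{1,2,3}. Safe: 4. Place at column 4.
Row 7: attacked by (1,1)→{1,7}; (2,3)→{3}; (3,5)→{1,5}; (4,7)→{4,7}; (5,2)→{2,4}; (6,4)→{3,4,5}. Safe: 6. Place at column 6.
Columns [1, 3, 5, 7, 2, 4, 6], r−c [0, -1, -2, -3, 3, 2, 1], r+c [2, 5, 8, 11, 7, 10, 13] are all distinct, so no two queens attack.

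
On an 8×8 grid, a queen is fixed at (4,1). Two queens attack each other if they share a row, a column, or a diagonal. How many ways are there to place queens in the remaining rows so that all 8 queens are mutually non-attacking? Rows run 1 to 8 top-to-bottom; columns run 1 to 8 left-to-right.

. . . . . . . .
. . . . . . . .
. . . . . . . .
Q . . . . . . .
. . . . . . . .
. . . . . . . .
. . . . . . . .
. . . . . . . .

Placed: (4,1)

Branch on row 1: col 2 → 2; col 3 → 4; col 5 → 5; col 6 → 4; col 7 → 2; col 8 → 1.
Sum: 2 + 4 + 5 + 4 + 2 + 1 = 18.

18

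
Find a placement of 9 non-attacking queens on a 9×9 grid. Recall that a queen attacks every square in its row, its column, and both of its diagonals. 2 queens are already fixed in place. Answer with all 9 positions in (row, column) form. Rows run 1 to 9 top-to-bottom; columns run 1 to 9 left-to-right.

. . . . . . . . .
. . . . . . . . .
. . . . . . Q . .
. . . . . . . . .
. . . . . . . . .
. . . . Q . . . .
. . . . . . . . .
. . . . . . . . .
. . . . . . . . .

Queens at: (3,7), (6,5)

Row 1: attacked by (3,7)→{5,7,9}; (6,5)→{5}. Safe: 1, 2, 3, 4, 6, 8. Place at column 6.
Row 2: attacked by (1,6)→{5,6,7}; (3,7)→{6,7,8}; (6,5)→{1,5,9}. Safe: 2, 3, 4. Place at column 3.
Row 4: attacked by (1,6)→{3,6,9}; (2,3)→{1,3,5}; (3,7)→{6,7,8}; (6,5)→{3,5,7}. Safe: 2, 4. Place at column 2.
Row 5: attacked by (1,6)→{2,6}; (2,3)→{3,6}; (3,7)→{5,7,9}; (4,2)→{1,2,3}; (6,5)→{4,5,6}. Safe: 8. Place at column 8.
Row 7: attacked by (1,6)→{6}; (2,3)→{3,8}; (3,7)→{3,7}; (4,2)→{2,5}; (5,8)→{6,8}; (6,5)→{4,5,6}. Safe: 1, 9. Place at column 1.
Row 8: attacked by (1,6)→{6}; (2,3)→{3,9}; (3,7)→{2,7}; (4,2)→{2,6}; (5,8)→{5,8}; (6,5)→{3,5,7}; (7,1)→{1,2}. Safe: 4. Place at column 4.
Row 9: attacked by (1,6)→{6}; (2,3)→{3}; (3,7)→{1,7}; (4,2)→{2,7}; (5,8)→{4,8}; (6,5)→{2,5,8}; (7,1)→{1,3}; (8,4)→{3,4,5}. Safe: 9. Place at column 9.
Columns [6, 3, 7, 2, 8, 5, 1, 4, 9], r−c [-5, -1, -4, 2, -3, 1, 6, 4, 0], r+c [7, 5, 10, 6, 13, 11, 8, 12, 18] are all distinct, so no two queens attack.

(1,6) (2,3) (3,7) (4,2) (5,8) (6,5) (7,1) (8,4) (9,9)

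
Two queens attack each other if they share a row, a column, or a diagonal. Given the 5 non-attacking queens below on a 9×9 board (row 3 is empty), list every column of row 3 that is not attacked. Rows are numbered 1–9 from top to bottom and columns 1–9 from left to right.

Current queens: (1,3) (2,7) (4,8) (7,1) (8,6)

(1,3) attacks row 3 at column 3 and diagonals 1, 5.
(2,7) attacks row 3 at column 7 and diagonals 6, 8.
(4,8) attacks row 3 at column 8 and diagonals 7, 9.
(7,1) attacks row 3 at column 1 and diagonals 5.
(8,6) attacks row 3 at column 6 and diagonals 1.
Attacked columns: {1, 3, 5, 6, 7, 8, 9}. Safe: {2, 4}.

columns 2, 4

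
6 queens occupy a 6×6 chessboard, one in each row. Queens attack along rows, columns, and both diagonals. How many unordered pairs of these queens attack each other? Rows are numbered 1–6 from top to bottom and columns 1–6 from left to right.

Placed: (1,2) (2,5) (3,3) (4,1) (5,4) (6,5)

2

Same column: (2,5)–(6,5) (column 5).
Same diagonal: (5,4)–(6,5) (|5−6| = |4−5| = 1).
Total attacking pairs: 2.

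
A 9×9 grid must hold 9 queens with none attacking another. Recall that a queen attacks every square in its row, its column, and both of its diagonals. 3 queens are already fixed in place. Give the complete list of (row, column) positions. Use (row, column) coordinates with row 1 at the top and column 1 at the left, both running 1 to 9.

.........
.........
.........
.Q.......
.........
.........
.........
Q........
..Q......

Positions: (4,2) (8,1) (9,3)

(1,9) (2,6) (3,4) (4,2) (5,8) (6,5) (7,7) (8,1) (9,3)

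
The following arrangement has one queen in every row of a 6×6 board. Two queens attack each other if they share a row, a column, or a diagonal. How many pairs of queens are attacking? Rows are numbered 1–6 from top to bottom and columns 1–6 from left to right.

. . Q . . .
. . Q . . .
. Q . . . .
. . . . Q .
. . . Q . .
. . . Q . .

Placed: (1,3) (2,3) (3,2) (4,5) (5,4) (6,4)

Same column: (1,3)–(2,3) (column 3); (5,4)–(6,4) (column 4).
Same diagonal: (2,3)–(3,2) (|2−3| = |3−2| = 1); (2,3)–(4,5) (|2−4| = |3−5| = 2); (3,2)–(5,4) (|3−5| = |2−4| = 2); (4,5)–(5,4) (|4−5| = |5−4| = 1).
Total attacking pairs: 6.

6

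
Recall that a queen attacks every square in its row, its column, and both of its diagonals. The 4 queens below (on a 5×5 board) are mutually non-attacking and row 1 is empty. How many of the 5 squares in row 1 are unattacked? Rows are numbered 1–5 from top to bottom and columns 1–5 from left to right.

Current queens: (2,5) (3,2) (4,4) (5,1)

1

(2,5) attacks row 1 at column 5 and diagonals 4.
(3,2) attacks row 1 at column 2 and diagonals 4.
(4,4) attacks row 1 at column 4 and diagonals 1.
(5,1) attacks row 1 at column 1 and diagonals 5.
Attacked columns: {1, 2, 4, 5}. Safe: {3}.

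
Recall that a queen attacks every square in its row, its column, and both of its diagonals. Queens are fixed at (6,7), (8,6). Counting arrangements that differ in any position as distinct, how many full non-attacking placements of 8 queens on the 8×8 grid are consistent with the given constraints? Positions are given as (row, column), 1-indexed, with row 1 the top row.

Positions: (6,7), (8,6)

7

Branch on row 1: col 1 → 0; col 3 → 2; col 4 → 2; col 5 → 2; col 8 → 1.
Sum: 0 + 2 + 2 + 2 + 1 = 7.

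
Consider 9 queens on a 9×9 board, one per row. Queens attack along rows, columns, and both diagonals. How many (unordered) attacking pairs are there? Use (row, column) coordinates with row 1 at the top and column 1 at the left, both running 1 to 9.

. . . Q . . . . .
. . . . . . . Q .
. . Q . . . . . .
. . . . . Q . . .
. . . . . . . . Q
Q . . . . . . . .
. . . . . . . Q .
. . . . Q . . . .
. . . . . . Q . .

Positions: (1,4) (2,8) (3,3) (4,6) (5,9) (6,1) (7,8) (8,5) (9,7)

2

Same column: (2,8)–(7,8) (column 8).
Same diagonal: (2,8)–(4,6) (|2−4| = |8−6| = 2).
Total attacking pairs: 2.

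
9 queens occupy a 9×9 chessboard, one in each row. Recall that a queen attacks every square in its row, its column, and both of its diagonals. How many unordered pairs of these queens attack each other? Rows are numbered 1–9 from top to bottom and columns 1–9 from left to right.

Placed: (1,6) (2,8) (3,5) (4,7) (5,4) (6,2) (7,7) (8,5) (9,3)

Same column: (3,5)–(8,5) (column 5); (4,7)–(7,7) (column 7).
Same diagonal: (3,5)–(6,2) (|3−6| = |5−2| = 3).
Total attacking pairs: 3.

3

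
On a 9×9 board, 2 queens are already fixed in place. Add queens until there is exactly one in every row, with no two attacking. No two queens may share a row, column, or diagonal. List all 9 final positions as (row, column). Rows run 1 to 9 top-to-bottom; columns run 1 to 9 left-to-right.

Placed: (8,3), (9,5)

Row 1: attacked by (8,3)→{3}; (9,5)→{5}. Safe: 1, 2, 4, 6, 7, 8, 9. Place at column 9.
Row 2: attacked by (1,9)→{8,9}; (8,3)→{3,9}; (9,5)→{5}. Safe: 1, 2, 4, 6, 7. Place at column 7.
Row 3: attacked by (1,9)→{7,9}; (2,7)→{6,7,8}; (8,3)→{3,8}; (9,5)→{5}. Safe: 1, 2, 4. Place at column 4.
Row 4: attacked by (1,9)→{6,9}; (2,7)→{5,7,9}; (3,4)→{3,4,5}; (8,3)→{3,7}; (9,5)→{5}. Safe: 1, 2, 8. Place at column 2.
Row 5: attacked by (1,9)→{5,9}; (2,7)→{4,7}; (3,4)→{2,4,6}; (4,2)→{1,2,3}; (8,3)→{3,6}; (9,5)→{1,5,9}. Safe: 8. Place at column 8.
Row 6: attacked by (1,9)→{4,9}; (2,7)→{3,7}; (3,4)→{1,4,7}; (4,2)→{2,4}; (5,8)→{7,8,9}; (8,3)→{1,3,5}; (9,5)→{2,5,8}. Safe: 6. Place at column 6.
Row 7: attacked by (1,9)→{3,9}; (2,7)→{2,7}; (3,4)→{4,8}; (4,2)→{2,5}; (5,8)→{6,8}; (6,6)→{5,6,7}; (8,3)→{2,3,4}; (9,5)→{3,5,7}. Safe: 1. Place at column 1.
Columns [9, 7, 4, 2, 8, 6, 1, 3, 5], r−c [-8, -5, -1, 2, -3, 0, 6, 5, 4], r+c [10, 9, 7, 6, 13, 12, 8, 11, 14] are all distinct, so no two queens attack.

(1,9) (2,7) (3,4) (4,2) (5,8) (6,6) (7,1) (8,3) (9,5)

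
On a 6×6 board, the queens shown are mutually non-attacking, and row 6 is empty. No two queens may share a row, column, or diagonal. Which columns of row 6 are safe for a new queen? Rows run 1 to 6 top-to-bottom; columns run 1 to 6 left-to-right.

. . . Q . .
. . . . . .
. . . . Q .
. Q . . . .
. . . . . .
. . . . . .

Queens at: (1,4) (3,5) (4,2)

columns 1, 3, 6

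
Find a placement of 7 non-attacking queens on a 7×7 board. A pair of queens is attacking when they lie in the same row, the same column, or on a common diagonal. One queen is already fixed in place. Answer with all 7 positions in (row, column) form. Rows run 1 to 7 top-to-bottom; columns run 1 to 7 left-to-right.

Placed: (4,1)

(1,2) (2,4) (3,6) (4,1) (5,3) (6,5) (7,7)

Row 1: attacked by (4,1)→{1,4}. Safe: 2, 3, 5, 6, 7. Place at column 2.
Row 2: attacked by (1,2)→{1,2,3}; (4,1)→{1,3}. Safe: 4, 5, 6, 7. Place at column 4.
Row 3: attacked by (1,2)→{2,4}; (2,4)→{3,4,5}; (4,1)→{1,2}. Safe: 6, 7. Place at column 6.
Row 5: attacked by (1,2)→{2,6}; (2,4)→{1,4,7}; (3,6)→{4,6}; (4,1)→{1,2}. Safe: 3, 5. Place at column 3.
Row 6: attacked by (1,2)→{2,7}; (2,4)→{4}; (3,6)→{3,6}; (4,1)→{1,3}; (5,3)→{2,3,4}. Safe: 5. Place at column 5.
Row 7: attacked by (1,2)→{2}; (2,4)→{4}; (3,6)→{2,6}; (4,1)→{1,4}; (5,3)→{1,3,5}; (6,5)→{4,5,6}. Safe: 7. Place at column 7.
Columns [2, 4, 6, 1, 3, 5, 7], r−c [-1, -2, -3, 3, 2, 1, 0], r+c [3, 6, 9, 5, 8, 11, 14] are all distinct, so no two queens attack.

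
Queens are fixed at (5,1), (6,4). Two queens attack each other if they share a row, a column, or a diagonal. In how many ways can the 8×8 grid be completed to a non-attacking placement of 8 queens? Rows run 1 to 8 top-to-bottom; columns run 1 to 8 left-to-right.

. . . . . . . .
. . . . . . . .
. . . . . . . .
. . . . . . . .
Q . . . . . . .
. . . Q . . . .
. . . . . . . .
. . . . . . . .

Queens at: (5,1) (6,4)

Branch on row 1: col 2 → 2; col 3 → 1; col 6 → 2; col 7 → 1; col 8 → 0.
Sum: 2 + 1 + 2 + 1 + 0 = 6.

6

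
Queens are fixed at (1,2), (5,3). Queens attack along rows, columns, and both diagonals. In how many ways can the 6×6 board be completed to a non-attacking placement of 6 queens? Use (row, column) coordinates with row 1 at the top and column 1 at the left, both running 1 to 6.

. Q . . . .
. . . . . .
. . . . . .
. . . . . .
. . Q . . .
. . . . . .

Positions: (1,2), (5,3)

1

Branch on row 2: col 4 → 1; col 5 → 0.
Sum: 1 + 0 = 1.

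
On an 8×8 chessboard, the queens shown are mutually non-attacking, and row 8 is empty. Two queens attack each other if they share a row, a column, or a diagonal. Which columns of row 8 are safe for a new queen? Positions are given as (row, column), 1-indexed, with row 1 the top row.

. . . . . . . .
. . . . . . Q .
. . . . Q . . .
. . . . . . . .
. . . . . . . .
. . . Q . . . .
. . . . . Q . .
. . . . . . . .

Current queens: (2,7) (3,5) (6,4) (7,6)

columns 3, 8

(2,7) attacks row 8 at column 7 and diagonals 1.
(3,5) attacks row 8 at column 5.
(6,4) attacks row 8 at column 4 and diagonals 2, 6.
(7,6) attacks row 8 at column 6 and diagonals 5, 7.
Attacked columns: {1, 2, 4, 5, 6, 7}. Safe: {3, 8}.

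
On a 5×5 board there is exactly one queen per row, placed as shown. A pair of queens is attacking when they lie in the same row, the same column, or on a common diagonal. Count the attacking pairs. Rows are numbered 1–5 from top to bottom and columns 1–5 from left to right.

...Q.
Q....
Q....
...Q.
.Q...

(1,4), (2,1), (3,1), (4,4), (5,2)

Same column: (1,4)–(4,4) (column 4); (2,1)–(3,1) (column 1).
Total attacking pairs: 2.

2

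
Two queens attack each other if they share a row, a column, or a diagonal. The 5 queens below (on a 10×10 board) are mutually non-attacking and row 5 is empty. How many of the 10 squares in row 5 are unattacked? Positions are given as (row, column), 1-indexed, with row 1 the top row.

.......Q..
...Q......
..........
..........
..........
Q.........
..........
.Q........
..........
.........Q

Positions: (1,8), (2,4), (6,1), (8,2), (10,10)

3

(1,8) attacks row 5 at column 8 and diagonals 4.
(2,4) attacks row 5 at column 4 and diagonals 1, 7.
(6,1) attacks row 5 at column 1 and diagonals 2.
(8,2) attacks row 5 at column 2 and diagonals 5.
(10,10) attacks row 5 at column 10 and diagonals 5.
Attacked columns: {1, 2, 4, 5, 7, 8, 10}. Safe: {3, 6, 9}.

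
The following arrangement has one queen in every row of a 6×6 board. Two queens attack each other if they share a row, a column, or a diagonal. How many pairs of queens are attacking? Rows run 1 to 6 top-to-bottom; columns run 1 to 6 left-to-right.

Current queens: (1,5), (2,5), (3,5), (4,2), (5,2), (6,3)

7

Same column: (1,5)–(2,5) (column 5); (1,5)–(3,5) (column 5); (2,5)–(3,5) (column 5); (4,2)–(5,2) (column 2).
Same diagonal: (1,5)–(4,2) (|1−4| = |5−2| = 3); (2,5)–(5,2) (|2−5| = |5−2| = 3); (5,2)–(6,3) (|5−6| = |2−3| = 1).
Total attacking pairs: 7.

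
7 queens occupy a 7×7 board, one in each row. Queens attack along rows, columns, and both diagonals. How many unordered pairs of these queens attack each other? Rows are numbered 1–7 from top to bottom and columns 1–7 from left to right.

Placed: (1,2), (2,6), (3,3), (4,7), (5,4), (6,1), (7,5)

All columns are distinct and no two queens satisfy |Δrow| = |Δcol|, so no pair attacks.

0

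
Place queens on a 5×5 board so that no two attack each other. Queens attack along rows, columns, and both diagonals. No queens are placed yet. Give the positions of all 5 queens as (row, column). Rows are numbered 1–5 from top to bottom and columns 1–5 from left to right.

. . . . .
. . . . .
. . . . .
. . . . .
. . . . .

(1,4) (2,2) (3,5) (4,3) (5,1)

Row 1: Safe: 1, 2, 3, 4, 5. Place at column 4.
Row 2: attacked by (1,4)→{3,4,5}. Safe: 1, 2. Place at column 2.
Row 3: attacked by (1,4)→{2,4}; (2,2)→{1,2,3}. Safe: 5. Place at column 5.
Row 4: attacked by (1,4)→{1,4}; (2,2)→{2,4}; (3,5)→{4,5}. Safe: 3. Place at column 3.
Row 5: attacked by (1,4)→{4}; (2,2)→{2,5}; (3,5)→{3,5}; (4,3)→{2,3,4}. Safe: 1. Place at column 1.
Columns [4, 2, 5, 3, 1], r−c [-3, 0, -2, 1, 4], r+c [5, 4, 8, 7, 6] are all distinct, so no two queens attack.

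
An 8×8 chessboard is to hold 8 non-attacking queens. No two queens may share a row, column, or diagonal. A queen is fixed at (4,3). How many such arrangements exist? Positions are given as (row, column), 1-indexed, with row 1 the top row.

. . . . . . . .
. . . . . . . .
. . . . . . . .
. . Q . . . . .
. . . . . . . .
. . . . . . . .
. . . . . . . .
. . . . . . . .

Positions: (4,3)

12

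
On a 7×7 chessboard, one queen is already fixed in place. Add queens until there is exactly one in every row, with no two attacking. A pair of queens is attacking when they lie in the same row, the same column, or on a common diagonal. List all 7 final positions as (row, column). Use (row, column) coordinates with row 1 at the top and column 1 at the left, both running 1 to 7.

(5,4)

(1,6) (2,2) (3,5) (4,1) (5,4) (6,7) (7,3)

Row 1: attacked by (5,4)→{4}. Safe: 1, 2, 3, 5, 6, 7. Place at column 6.
Row 2: attacked by (1,6)→{5,6,7}; (5,4)→{1,4,7}. Safe: 2, 3. Place at column 2.
Row 3: attacked by (1,6)→{4,6}; (2,2)→{1,2,3}; (5,4)→{2,4,6}. Safe: 5, 7. Place at column 5.
Row 4: attacked by (1,6)→{3,6}; (2,2)→{2,4}; (3,5)→{4,5,6}; (5,4)→{3,4,5}. Safe: 1, 7. Place at column 1.
Row 6: attacked by (1,6)→{1,6}; (2,2)→{2,6}; (3,5)→{2,5}; (4,1)→{1,3}; (5,4)→{3,4,5}. Safe: 7. Place at column 7.
Row 7: attacked by (1,6)→{6}; (2,2)→{2,7}; (3,5)→{1,5}; (4,1)→{1,4}; (5,4)→{2,4,6}; (6,7)→{6,7}. Safe: 3. Place at column 3.
Columns [6, 2, 5, 1, 4, 7, 3], r−c [-5, 0, -2, 3, 1, -1, 4], r+c [7, 4, 8, 5, 9, 13, 10] are all distinct, so no two queens attack.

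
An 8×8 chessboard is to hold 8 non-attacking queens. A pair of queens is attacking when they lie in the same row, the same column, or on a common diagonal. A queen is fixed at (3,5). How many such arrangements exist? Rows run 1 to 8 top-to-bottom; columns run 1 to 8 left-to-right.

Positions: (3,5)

Branch on row 1: col 1 → 1; col 2 → 1; col 4 → 6; col 6 → 3; col 8 → 1.
Sum: 1 + 1 + 6 + 3 + 1 = 12.

12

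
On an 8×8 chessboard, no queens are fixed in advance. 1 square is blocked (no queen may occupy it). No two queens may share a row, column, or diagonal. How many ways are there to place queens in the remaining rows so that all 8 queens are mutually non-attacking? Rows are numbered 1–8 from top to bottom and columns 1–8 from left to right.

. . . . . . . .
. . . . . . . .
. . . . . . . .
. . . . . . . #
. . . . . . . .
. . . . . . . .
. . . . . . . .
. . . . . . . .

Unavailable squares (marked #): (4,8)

Branch on row 1: col 1 → 3; col 2 → 6; col 3 → 12; col 4 → 13; col 5 → 18; col 6 → 12; col 7 → 6; col 8 → 4.
Sum: 3 + 6 + 12 + 13 + 18 + 12 + 6 + 4 = 74.

74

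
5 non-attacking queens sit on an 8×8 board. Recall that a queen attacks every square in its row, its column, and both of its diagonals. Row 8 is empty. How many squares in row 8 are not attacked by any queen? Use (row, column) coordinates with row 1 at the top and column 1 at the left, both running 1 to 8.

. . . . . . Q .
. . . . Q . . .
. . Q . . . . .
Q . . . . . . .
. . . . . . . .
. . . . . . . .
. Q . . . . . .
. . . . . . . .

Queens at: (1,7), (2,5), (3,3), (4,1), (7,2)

(1,7) attacks row 8 at column 7.
(2,5) attacks row 8 at column 5.
(3,3) attacks row 8 at column 3 and diagonals 8.
(4,1) attacks row 8 at column 1 and diagonals 5.
(7,2) attacks row 8 at column 2 and diagonals 1, 3.
Attacked columns: {1, 2, 3, 5, 7, 8}. Safe: {4, 6}.

2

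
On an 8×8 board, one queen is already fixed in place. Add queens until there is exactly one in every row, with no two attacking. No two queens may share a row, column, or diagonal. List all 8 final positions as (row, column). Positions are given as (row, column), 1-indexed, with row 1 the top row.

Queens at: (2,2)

(1,8) (2,2) (3,5) (4,3) (5,1) (6,7) (7,4) (8,6)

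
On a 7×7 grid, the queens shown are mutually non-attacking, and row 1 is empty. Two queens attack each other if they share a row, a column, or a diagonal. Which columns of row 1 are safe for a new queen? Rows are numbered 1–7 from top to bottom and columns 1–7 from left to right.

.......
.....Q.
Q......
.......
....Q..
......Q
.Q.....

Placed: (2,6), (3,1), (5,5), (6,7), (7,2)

columns 4

(2,6) attacks row 1 at column 6 and diagonals 5, 7.
(3,1) attacks row 1 at column 1 and diagonals 3.
(5,5) attacks row 1 at column 5 and diagonals 1.
(6,7) attacks row 1 at column 7 and diagonals 2.
(7,2) attacks row 1 at column 2.
Attacked columns: {1, 2, 3, 5, 6, 7}. Safe: {4}.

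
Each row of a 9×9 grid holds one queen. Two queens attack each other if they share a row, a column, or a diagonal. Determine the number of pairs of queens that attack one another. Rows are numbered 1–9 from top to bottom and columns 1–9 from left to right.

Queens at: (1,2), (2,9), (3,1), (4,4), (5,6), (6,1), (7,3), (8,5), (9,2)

Same column: (1,2)–(9,2) (column 2); (3,1)–(6,1) (column 1).
Same diagonal: (1,2)–(5,6) (|1−5| = |2−6| = 4); (2,9)–(5,6) (|2−5| = |9−6| = 3); (2,9)–(9,2) (|2−9| = |9−2| = 7); (5,6)–(9,2) (|5−9| = |6−2| = 4).
Total attacking pairs: 6.

6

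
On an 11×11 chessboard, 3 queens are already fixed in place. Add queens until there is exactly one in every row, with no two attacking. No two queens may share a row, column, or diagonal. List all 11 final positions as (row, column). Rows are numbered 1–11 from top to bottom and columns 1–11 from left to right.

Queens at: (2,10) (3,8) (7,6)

Row 1: attacked by (2,10)→{9,10,11}; (3,8)→{6,8,10}; (7,6)→{6}. Safe: 1, 2, 3, 4, 5, 7. Place at column 4.
Row 4: attacked by (1,4)→{1,4,7}; (2,10)→{8,10}; (3,8)→{7,8,9}; (7,6)→{3,6,9}. Safe: 2, 5, 11. Place at column 2.
Row 5: attacked by (1,4)→{4,8}; (2,10)→{7,10}; (3,8)→{6,8,10}; (4,2)→{1,2,3}; (7,6)→{4,6,8}. Safe: 5, 9, 11. Place at column 11.
Row 6: attacked by (1,4)→{4,9}; (2,10)→{6,10}; (3,8)→{5,8,11}; (4,2)→{2,4}; (5,11)→{10,11}; (7,6)→{5,6,7}. Safe: 1, 3. Place at column 3.
Row 8: attacked by (1,4)→{4,11}; (2,10)→{4,10}; (3,8)→{3,8}; (4,2)→{2,6}; (5,11)→{8,11}; (6,3)→{1,3,5}; (7,6)→{5,6,7}. Safe: 9. Place at column 9.
Row 9: attacked by (1,4)→{4}; (2,10)→{3,10}; (3,8)→{2,8}; (4,2)→{2,7}; (5,11)→{7,11}; (6,3)→{3,6}; (7,6)→{4,6,8}; (8,9)→{8,9,10}. Safe: 1, 5. Place at column 1.
Row 10: attacked by (1,4)→{4}; (2,10)→{2,10}; (3,8)→{1,8}; (4,2)→{2,8}; (5,11)→{6,11}; (6,3)→{3,7}; (7,6)→{3,6,9}; (8,9)→{7,9,11}; (9,1)→{1,2}. Safe: 5. Place at column 5.
Row 11: attacked by (1,4)→{4}; (2,10)→{1,10}; (3,8)→{8}; (4,2)→{2,9}; (5,11)→{5,11}; (6,3)→{3,8}; (7,6)→{2,6,10}; (8,9)→{6,9}; (9,1)→{1,3}; (10,5)→{4,5,6}. Safe: 7. Place at column 7.
Columns [4, 10, 8, 2, 11, 3, 6, 9, 1, 5, 7], r−c [-3, -8, -5, 2, -6, 3, 1, -1, 8, 5, 4], r+c [5, 12, 11, 6, 16, 9, 13, 17, 10, 15, 18] are all distinct, so no two queens attack.

(1,4) (2,10) (3,8) (4,2) (5,11) (6,3) (7,6) (8,9) (9,1) (10,5) (11,7)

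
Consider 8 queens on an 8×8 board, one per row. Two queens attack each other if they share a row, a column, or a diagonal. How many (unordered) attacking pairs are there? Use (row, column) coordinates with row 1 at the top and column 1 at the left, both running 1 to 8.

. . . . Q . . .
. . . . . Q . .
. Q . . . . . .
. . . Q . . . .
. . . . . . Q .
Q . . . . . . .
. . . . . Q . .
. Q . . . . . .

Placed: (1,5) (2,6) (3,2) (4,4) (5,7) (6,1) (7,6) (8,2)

Same column: (2,6)–(7,6) (column 6); (3,2)–(8,2) (column 2).
Same diagonal: (1,5)–(2,6) (|1−2| = |5−6| = 1); (2,6)–(4,4) (|2−4| = |6−4| = 2); (3,2)–(7,6) (|3−7| = |2−6| = 4).
Total attacking pairs: 5.

5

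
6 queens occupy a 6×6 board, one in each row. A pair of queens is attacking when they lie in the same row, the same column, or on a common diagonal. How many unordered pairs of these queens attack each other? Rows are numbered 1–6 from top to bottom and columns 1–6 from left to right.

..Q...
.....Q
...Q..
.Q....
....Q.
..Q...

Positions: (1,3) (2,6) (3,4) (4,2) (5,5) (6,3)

1

Same column: (1,3)–(6,3) (column 3).
Total attacking pairs: 1.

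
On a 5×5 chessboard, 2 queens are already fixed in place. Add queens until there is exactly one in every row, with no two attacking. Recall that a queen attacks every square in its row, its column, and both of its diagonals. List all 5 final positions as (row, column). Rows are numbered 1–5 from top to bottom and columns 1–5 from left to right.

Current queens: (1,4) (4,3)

(1,4) (2,2) (3,5) (4,3) (5,1)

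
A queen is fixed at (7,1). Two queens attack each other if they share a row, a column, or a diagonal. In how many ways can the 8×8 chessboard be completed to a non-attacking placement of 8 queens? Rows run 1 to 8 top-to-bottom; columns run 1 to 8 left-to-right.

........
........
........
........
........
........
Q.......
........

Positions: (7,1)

Branch on row 1: col 2 → 1; col 3 → 1; col 4 → 2; col 5 → 1; col 6 → 3; col 8 → 0.
Sum: 1 + 1 + 2 + 1 + 3 + 0 = 8.

8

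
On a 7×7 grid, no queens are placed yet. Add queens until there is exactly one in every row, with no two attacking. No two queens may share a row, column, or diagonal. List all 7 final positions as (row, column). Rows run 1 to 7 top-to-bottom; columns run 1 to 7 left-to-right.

(1,3) (2,6) (3,2) (4,5) (5,1) (6,4) (7,7)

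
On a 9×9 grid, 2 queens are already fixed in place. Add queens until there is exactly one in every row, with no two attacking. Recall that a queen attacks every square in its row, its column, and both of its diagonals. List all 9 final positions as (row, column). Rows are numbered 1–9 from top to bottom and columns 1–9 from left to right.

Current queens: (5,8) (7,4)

Row 1: attacked by (5,8)→{4,8}; (7,4)→{4}. Safe: 1, 2, 3, 5, 6, 7, 9. Place at column 3.
Row 2: attacked by (1,3)→{2,3,4}; (5,8)→{5,8}; (7,4)→{4,9}. Safe: 1, 6, 7. Place at column 1.
Row 3: attacked by (1,3)→{1,3,5}; (2,1)→{1,2}; (5,8)→{6,8}; (7,4)→{4,8}. Safe: 7, 9. Place at column 7.
Row 4: attacked by (1,3)→{3,6}; (2,1)→{1,3}; (3,7)→{6,7,8}; (5,8)→{7,8,9}; (7,4)→{1,4,7}. Safe: 2, 5. Place at column 2.
Row 6: attacked by (1,3)→{3,8}; (2,1)→{1,5}; (3,7)→{4,7}; (4,2)→{2,4}; (5,8)→{7,8,9}; (7,4)→{3,4,5}. Safe: 6. Place at column 6.
Row 8: attacked by (1,3)→{3}; (2,1)→{1,7}; (3,7)→{2,7}; (4,2)→{2,6}; (5,8)→{5,8}; (6,6)→{4,6,8}; (7,4)→{3,4,5}. Safe: 9. Place at column 9.
Row 9: attacked by (1,3)→{3}; (2,1)→{1,8}; (3,7)→{1,7}; (4,2)→{2,7}; (5,8)→{4,8}; (6,6)→{3,6,9}; (7,4)→{2,4,6}; (8,9)→{8,9}. Safe: 5. Place at column 5.
Columns [3, 1, 7, 2, 8, 6, 4, 9, 5], r−c [-2, 1, -4, 2, -3, 0, 3, -1, 4], r+c [4, 3, 10, 6, 13, 12, 11, 17, 14] are all distinct, so no two queens attack.

(1,3) (2,1) (3,7) (4,2) (5,8) (6,6) (7,4) (8,9) (9,5)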